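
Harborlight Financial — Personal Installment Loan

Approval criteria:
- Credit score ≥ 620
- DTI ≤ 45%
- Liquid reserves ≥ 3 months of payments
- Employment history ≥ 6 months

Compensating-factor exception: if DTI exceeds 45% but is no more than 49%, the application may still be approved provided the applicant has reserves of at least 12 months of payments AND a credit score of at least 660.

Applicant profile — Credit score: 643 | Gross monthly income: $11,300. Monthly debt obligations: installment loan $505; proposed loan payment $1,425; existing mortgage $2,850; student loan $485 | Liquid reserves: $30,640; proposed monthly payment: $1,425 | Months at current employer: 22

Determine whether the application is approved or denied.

Credit score 643 ≥ 620 (meets base)
Total debts = (505 + 1,425 + 2,850 + 485) = 5,265. DTI = 5,265/11,300 = 46.6% > 45% — standard DTI limit exceeded.
Liquid reserves cover 30,640/1,425 = 21.5 months — ≥ 3 required
Employment 22 ≥ 6 months
46.6% falls in the override range (45%–49%), so the compensating-factor test applies.
Override check — reserves: 21.5 mo (ok); score: 643 (below 660).
Compensating-factor requirement not fully met.

Denied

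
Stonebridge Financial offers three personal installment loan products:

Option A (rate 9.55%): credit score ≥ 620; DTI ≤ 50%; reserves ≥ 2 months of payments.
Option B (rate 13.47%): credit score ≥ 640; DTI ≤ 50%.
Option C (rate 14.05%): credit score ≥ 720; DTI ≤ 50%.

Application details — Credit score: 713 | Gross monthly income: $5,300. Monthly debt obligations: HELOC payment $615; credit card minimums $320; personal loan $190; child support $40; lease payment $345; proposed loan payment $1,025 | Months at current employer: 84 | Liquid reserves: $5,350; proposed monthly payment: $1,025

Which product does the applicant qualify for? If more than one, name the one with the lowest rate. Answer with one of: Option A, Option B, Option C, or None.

Total debts = (615 + 320 + 190 + 40 + 345 + 1,025) = 2,535; DTI = 2,535/5,300 = 47.8%.
Reserves = 5,350/1,025 = 5.2 months.
Option A: score 713 ≥ 620; DTI 47.8% ≤ 50%; reserves 5.2 ≥ 2 mo → qualifies.
Option B: score 713 ≥ 640; DTI 47.8% ≤ 50% → qualifies.
Option C: score 713 < 720; DTI 47.8% ≤ 50% → does not qualify.
Qualifying: Option A, Option B. Lowest rate is 9.55% → Option A.

Option A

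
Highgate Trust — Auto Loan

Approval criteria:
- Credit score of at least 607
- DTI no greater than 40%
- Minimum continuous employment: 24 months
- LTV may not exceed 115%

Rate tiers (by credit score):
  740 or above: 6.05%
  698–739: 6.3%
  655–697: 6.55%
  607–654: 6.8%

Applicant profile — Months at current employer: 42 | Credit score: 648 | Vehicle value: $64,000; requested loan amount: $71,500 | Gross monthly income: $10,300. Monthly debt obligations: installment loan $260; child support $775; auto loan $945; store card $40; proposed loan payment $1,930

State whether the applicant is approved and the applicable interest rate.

Credit score 648 ≥ 607 (meets minimum)
Total monthly debts = (260 + 775 + 945 + 40 + 1,930) = 3,950. DTI: 3,950 ÷ 10,300 = 38.3%, within the 40% cap
Employment 42 ≥ 24 months
Loan-to-value = 71,500/64,000 = 111.7% — pass (115% max)
All requirements met. Score 648 falls in the 607–654 tier → 6.8%.

Approved at 6.8%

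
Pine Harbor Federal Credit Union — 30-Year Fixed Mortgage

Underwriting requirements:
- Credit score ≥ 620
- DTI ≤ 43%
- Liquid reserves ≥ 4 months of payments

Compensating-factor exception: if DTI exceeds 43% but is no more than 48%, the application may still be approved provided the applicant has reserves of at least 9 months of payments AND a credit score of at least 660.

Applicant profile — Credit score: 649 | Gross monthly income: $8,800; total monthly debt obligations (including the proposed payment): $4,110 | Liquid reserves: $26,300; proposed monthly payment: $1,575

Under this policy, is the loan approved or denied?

Credit score 649 ≥ 620 (meets base)
DTI = 4,110/8,800 = 46.7% > 43% — standard DTI limit exceeded.
Reserves: 26,300 ÷ 1,575 = 16.7 months (meets 4-month minimum)
DTI 46.7% is within the 43%–48% exception band; checking compensating factors.
Override check — reserves: 16.7 mo (ok); score: 649 (below 660).
Compensating-factor requirement not fully met.

Denied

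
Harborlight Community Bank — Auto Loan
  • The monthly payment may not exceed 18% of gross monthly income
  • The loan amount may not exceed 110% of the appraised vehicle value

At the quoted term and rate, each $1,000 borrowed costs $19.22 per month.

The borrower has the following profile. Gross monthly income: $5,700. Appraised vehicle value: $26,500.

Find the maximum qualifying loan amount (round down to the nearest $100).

$29,100

Payment cap: 18% × $5,700 = $1,026/month.
At $19.22 per $1,000, that supports 1,026/19.22 × 1,000 ≈ $53,381 → $53,300.
LTV cap: 110% × $26,500 = $29,150 → $29,100.
Binding constraint: loan-to-value.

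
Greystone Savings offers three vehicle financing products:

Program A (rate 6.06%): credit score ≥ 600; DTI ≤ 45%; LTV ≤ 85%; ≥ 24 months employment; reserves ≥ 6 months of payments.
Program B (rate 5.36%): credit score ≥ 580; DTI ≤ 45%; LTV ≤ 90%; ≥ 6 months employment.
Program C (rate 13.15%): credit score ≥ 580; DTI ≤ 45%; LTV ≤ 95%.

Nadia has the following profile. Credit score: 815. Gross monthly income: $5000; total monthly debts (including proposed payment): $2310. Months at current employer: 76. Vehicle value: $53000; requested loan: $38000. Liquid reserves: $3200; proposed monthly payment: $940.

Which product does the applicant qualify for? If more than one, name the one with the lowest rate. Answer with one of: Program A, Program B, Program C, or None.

DTI = 2,310/5,000 = 46.2%.
LTV = 38,000/53,000 = 71.7%.
Reserves = 3,200/940 = 3.4 months.
Program A: score 815 ≥ 600; DTI 46.2% > 45%; LTV 71.7% ≤ 85%; employment 76 ≥ 24 mo; reserves 3.4 < 6 mo → does not qualify.
Program B: score 815 ≥ 580; DTI 46.2% > 45%; LTV 71.7% ≤ 90%; employment 76 ≥ 6 mo → does not qualify.
Program C: score 815 ≥ 580; DTI 46.2% > 45%; LTV 71.7% ≤ 95% → does not qualify.

None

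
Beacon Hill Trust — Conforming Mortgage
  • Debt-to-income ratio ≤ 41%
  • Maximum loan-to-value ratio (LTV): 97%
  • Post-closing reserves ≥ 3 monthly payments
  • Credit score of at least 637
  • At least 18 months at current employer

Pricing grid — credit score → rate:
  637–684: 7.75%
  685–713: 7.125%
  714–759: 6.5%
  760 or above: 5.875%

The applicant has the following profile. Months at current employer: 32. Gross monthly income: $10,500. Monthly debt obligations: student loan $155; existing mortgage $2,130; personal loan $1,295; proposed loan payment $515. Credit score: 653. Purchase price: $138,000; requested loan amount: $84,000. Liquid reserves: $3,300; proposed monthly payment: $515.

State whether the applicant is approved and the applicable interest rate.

Approved at 7.75%

Credit score 653 ≥ 637 (meets minimum)
Loan-to-value = 84,000/138,000 = 60.9% — pass (97% max)
Employment 32 ≥ 18 months
Total monthly debts = (155 + 2,130 + 1,295 + 515) = 4,095. Debt-to-income = 4,095/10,500 = 39% — meets 41% limit
Reserves: 3,300 ÷ 515 = 6.4 months (meets 3-month minimum)
All requirements met. Score 653 falls in the 637–684 tier → 7.75%.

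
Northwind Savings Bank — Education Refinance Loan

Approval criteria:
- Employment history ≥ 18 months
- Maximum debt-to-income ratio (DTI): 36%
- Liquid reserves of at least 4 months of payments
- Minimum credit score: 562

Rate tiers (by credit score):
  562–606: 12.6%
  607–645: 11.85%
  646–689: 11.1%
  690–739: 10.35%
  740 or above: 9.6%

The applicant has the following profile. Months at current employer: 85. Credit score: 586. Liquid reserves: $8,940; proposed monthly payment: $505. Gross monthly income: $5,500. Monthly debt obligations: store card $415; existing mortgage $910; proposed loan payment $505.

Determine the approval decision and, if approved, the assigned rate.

Approved at 12.6%

Credit score 586 ≥ 562 (meets minimum)
Total monthly debts = (415 + 910 + 505) = 1,830. DTI = 1,830/5,500 = 33.3% ≤ 36%
Employment 85 ≥ 18 months
Reserves: 8,940 ÷ 505 = 17.7 months (meets 4-month minimum)
All requirements met. Score 586 falls in the 562–606 tier → 12.6%.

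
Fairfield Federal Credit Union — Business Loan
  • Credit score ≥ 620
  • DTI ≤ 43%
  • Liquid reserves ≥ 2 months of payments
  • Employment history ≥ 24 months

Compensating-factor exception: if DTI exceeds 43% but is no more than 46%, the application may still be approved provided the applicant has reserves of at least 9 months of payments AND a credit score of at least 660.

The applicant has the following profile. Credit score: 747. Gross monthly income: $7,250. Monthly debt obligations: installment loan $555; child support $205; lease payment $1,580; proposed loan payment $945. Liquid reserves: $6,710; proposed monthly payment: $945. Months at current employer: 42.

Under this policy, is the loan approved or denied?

Denied

Credit score 747 ≥ 620 (meets base)
Total debts = (555 + 205 + 1,580 + 945) = 3,285. DTI: 3,285 ÷ 7,250 = 45.3%, over the 43% base limit.
Reserves = 6,710/945 = 7.1 months ≥ 2
Employment 42 ≥ 24 months
45.3% falls in the override range (43%–46%), so the compensating-factor test applies.
Override check — reserves: 7.1 mo (short of 9); score: 747 (ok).
Override conditions not both satisfied; exception does not apply.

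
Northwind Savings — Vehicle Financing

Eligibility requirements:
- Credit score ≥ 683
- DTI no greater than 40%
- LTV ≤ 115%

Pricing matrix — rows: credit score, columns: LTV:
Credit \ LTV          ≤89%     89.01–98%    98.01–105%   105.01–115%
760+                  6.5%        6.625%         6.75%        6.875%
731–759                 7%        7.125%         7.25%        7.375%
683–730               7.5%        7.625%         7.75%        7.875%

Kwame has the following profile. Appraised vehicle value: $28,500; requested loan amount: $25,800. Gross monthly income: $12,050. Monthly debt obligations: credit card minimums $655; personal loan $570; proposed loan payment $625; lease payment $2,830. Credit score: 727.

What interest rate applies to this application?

7.625%

Credit score 727 ≥ 683; Total monthly debts = (655 + 570 + 625 + 2,830) = 4,680. DTI = 4,680/12,050 = 38.8% ≤ 40%
Loan-to-value = 25,800/28,500 = 90.5% — pass (115% max)
Credit 727 → row 683–730; LTV 90.5% → column 89.01–98%. Grid cell → 7.625%.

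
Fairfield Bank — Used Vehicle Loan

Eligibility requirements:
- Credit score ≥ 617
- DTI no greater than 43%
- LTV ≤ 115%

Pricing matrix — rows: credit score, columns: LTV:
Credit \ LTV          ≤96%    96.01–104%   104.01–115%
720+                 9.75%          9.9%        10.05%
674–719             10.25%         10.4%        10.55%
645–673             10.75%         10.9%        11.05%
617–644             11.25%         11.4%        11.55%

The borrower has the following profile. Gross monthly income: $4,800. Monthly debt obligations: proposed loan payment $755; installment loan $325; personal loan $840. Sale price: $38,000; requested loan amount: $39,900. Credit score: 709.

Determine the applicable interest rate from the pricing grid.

10.55%

Credit score 709 ≥ 617; Total monthly debts = (755 + 325 + 840) = 1,920. DTI = 1,920/4,800 = 40% ≤ 43%
Loan-to-value = 39,900/38,000 = 105% — pass (115% max)
Row: 709 falls in 674–719. Column: 105% falls in 104.01–115%. Rate = 10.55%.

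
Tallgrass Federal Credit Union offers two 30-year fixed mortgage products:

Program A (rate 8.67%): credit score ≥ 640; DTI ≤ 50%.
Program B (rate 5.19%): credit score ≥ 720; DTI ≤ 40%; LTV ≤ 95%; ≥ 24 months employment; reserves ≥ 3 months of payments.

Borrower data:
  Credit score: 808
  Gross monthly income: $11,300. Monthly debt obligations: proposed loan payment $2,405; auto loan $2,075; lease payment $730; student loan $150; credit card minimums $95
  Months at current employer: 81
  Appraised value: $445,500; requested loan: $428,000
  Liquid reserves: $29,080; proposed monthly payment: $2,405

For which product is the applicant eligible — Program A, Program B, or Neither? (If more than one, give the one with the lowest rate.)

Total debts = (2,405 + 2,075 + 730 + 150 + 95) = 5,455; DTI = 5,455/11,300 = 48.3%.
LTV = 428,000/445,500 = 96.1%.
Reserves = 29,080/2,405 = 12.1 months.
Program A: score 808 ≥ 640; DTI 48.3% ≤ 50% → qualifies.
Program B: score 808 ≥ 720; DTI 48.3% > 40%; LTV 96.1% > 95%; employment 81 ≥ 24 mo; reserves 12.1 ≥ 3 mo → does not qualify.

Program A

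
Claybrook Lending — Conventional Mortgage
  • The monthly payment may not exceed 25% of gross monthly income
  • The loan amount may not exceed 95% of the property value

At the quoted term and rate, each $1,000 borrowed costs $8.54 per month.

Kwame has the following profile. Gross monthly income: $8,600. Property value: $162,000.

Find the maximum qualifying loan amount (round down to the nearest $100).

Payment cap: 25% × $8,600 = $2,150/month.
At $8.54 per $1,000, that supports 2,150/8.54 × 1,000 ≈ $251,756 → $251,700.
LTV cap: 95% × $162,000 = $153,900 → $153,900.
Binding constraint: loan-to-value.

$153,900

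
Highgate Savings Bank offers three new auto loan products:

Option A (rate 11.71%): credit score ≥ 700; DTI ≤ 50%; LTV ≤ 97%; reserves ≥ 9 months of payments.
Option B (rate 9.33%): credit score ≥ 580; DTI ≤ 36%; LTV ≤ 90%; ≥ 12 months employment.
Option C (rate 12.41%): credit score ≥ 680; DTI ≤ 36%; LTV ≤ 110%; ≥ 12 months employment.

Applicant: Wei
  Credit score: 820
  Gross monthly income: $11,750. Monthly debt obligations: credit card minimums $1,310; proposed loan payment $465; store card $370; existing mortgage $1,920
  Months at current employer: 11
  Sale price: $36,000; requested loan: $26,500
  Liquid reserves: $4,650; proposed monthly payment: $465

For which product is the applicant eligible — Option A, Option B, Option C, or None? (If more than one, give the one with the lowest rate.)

Total debts = (1,310 + 465 + 370 + 1,920) = 4,065; DTI = 4,065/11,750 = 34.6%.
LTV = 26,500/36,000 = 73.6%.
Reserves = 4,650/465 = 10.0 months.
Option A: score 820 ≥ 700; DTI 34.6% ≤ 50%; LTV 73.6% ≤ 97%; reserves 10.0 ≥ 9 mo → qualifies.
Option B: score 820 ≥ 580; DTI 34.6% ≤ 36%; LTV 73.6% ≤ 90%; employment 11 < 12 mo → does not qualify.
Option C: score 820 ≥ 680; DTI 34.6% ≤ 36%; LTV 73.6% ≤ 110%; employment 11 < 12 mo → does not qualify.

Option A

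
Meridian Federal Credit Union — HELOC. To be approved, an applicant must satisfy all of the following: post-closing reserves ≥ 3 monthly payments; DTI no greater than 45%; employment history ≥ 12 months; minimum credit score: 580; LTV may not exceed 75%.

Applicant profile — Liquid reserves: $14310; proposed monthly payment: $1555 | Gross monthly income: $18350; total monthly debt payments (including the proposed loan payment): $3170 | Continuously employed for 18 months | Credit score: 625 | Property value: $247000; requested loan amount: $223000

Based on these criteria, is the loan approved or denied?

Reserves: 14,310 ÷ 1,555 = 9.2 months (meets 3-month minimum)
DTI = 3,170/18,350 = 17.3% ≤ 45%
Employment 18 ≥ 12 months
Credit score 625 ≥ 580 (meets)
Loan-to-value = 223,000/247,000 = 90.3% — fail (75% max)
Fails on LTV.

Denied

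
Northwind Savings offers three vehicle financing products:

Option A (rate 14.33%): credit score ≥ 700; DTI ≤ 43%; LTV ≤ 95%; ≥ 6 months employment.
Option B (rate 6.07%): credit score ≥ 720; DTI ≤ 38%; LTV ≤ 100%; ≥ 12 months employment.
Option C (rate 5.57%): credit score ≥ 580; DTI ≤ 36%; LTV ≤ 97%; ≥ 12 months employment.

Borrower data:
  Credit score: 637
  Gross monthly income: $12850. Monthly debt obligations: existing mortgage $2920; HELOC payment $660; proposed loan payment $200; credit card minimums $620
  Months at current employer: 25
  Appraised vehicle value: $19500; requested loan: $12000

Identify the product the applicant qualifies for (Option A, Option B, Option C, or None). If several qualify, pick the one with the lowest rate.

Total debts = (2,920 + 660 + 200 + 620) = 4,400; DTI = 4,400/12,850 = 34.2%.
LTV = 12,000/19,500 = 61.5%.
Option A: score 637 < 700; DTI 34.2% ≤ 43%; LTV 61.5% ≤ 95%; employment 25 ≥ 6 mo → does not qualify.
Option B: score 637 < 720; DTI 34.2% ≤ 38%; LTV 61.5% ≤ 100%; employment 25 ≥ 12 mo → does not qualify.
Option C: score 637 ≥ 580; DTI 34.2% ≤ 36%; LTV 61.5% ≤ 97%; employment 25 ≥ 12 mo → qualifies.

Option C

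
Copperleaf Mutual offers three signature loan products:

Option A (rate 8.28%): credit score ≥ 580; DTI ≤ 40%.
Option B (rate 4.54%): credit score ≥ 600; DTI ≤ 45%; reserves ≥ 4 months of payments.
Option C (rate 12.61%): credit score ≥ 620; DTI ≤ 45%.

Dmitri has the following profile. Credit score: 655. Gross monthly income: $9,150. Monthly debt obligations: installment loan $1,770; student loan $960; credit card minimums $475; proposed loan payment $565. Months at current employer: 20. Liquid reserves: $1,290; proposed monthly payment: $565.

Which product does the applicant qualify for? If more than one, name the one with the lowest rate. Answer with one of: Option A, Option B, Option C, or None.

Total debts = (1,770 + 960 + 475 + 565) = 3,770; DTI = 3,770/9,150 = 41.2%.
Reserves = 1,290/565 = 2.3 months.
Option A: score 655 ≥ 580; DTI 41.2% > 40% → does not qualify.
Option B: score 655 ≥ 600; DTI 41.2% ≤ 45%; reserves 2.3 < 4 mo → does not qualify.
Option C: score 655 ≥ 620; DTI 41.2% ≤ 45% → qualifies.

Option C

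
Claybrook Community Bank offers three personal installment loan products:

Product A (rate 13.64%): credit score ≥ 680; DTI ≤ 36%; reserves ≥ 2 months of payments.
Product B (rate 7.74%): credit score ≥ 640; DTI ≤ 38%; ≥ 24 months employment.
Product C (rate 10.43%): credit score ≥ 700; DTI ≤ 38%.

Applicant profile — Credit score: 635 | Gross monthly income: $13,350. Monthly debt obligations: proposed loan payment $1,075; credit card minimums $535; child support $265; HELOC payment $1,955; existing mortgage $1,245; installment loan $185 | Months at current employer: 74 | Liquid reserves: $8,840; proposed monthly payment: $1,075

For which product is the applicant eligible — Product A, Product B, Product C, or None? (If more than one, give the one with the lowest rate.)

Total debts = (1,075 + 535 + 265 + 1,955 + 1,245 + 185) = 5,260; DTI = 5,260/13,350 = 39.4%.
Reserves = 8,840/1,075 = 8.2 months.
Product A: score 635 < 680; DTI 39.4% > 36%; reserves 8.2 ≥ 2 mo → does not qualify.
Product B: score 635 < 640; DTI 39.4% > 38%; employment 74 ≥ 24 mo → does not qualify.
Product C: score 635 < 700; DTI 39.4% > 38% → does not qualify.

None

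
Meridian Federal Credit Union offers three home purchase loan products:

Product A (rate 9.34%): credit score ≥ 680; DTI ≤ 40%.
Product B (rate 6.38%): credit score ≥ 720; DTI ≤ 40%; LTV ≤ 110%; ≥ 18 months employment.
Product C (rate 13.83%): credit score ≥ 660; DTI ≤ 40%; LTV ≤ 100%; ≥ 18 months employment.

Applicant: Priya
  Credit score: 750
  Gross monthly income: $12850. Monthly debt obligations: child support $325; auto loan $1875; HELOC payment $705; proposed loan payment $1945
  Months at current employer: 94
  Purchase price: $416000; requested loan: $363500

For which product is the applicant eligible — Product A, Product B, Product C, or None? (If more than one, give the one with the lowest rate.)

Product B

Total debts = (325 + 1,875 + 705 + 1,945) = 4,850; DTI = 4,850/12,850 = 37.7%.
LTV = 363,500/416,000 = 87.4%.
Product A: score 750 ≥ 680; DTI 37.7% ≤ 40% → qualifies.
Product B: score 750 ≥ 720; DTI 37.7% ≤ 40%; LTV 87.4% ≤ 110%; employment 94 ≥ 18 mo → qualifies.
Product C: score 750 ≥ 660; DTI 37.7% ≤ 40%; LTV 87.4% ≤ 100%; employment 94 ≥ 18 mo → qualifies.
Qualifying: Product A, Product B, Product C. Lowest rate is 6.38% → Product B.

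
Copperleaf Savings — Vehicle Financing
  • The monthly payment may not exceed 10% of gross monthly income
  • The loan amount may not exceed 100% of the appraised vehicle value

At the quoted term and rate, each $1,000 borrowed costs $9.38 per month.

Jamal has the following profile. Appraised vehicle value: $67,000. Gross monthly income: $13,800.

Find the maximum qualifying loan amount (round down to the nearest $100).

Payment cap: 10% × $13,800 = $1,380/month.
At $9.38 per $1,000, that supports 1,380/9.38 × 1,000 ≈ $147,121 → $147,100.
LTV cap: 100% × $67,000 = $67,000 → $67,000.
Binding constraint: loan-to-value.

$67,000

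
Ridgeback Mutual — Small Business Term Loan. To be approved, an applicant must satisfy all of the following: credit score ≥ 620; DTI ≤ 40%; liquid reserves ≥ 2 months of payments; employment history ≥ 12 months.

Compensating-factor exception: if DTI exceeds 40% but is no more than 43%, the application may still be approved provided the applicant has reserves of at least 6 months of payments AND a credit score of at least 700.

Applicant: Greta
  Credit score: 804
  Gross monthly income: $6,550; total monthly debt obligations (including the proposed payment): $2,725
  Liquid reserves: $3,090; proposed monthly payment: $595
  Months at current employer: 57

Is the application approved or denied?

Credit score 804 ≥ 620 (meets base)
DTI = 2,725/6,550 = 41.6% > 40% — standard DTI limit exceeded.
Liquid reserves cover 3,090/595 = 5.2 months — ≥ 2 required
Employment 57 ≥ 12 months
DTI 41.6% is within the 40%–43% exception band; checking compensating factors.
Override check — reserves: 5.2 mo (short of 6); score: 804 (ok).
Compensating-factor requirement not fully met.

Denied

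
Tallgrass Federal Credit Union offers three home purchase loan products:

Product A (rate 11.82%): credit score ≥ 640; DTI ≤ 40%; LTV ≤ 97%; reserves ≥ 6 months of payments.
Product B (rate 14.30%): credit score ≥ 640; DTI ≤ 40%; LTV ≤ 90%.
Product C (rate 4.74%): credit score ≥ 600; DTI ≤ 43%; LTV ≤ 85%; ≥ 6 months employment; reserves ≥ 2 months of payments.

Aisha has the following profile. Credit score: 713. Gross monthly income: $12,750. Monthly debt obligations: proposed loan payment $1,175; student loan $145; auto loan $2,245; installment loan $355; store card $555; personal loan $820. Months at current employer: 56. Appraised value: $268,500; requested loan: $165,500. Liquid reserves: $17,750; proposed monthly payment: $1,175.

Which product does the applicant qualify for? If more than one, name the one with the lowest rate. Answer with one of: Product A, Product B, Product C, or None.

Product C

Total debts = (1,175 + 145 + 2,245 + 355 + 555 + 820) = 5,295; DTI = 5,295/12,750 = 41.5%.
LTV = 165,500/268,500 = 61.6%.
Reserves = 17,750/1,175 = 15.1 months.
Product A: score 713 ≥ 640; DTI 41.5% > 40%; LTV 61.6% ≤ 97%; reserves 15.1 ≥ 6 mo → does not qualify.
Product B: score 713 ≥ 640; DTI 41.5% > 40%; LTV 61.6% ≤ 90% → does not qualify.
Product C: score 713 ≥ 600; DTI 41.5% ≤ 43%; LTV 61.6% ≤ 85%; employment 56 ≥ 6 mo; reserves 15.1 ≥ 2 mo → qualifies.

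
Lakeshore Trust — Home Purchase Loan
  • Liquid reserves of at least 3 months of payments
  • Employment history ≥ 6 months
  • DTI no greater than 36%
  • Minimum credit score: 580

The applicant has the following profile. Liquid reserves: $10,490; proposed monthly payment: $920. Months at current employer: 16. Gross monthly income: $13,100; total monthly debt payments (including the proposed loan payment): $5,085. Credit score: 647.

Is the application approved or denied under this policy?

Denied

Reserves: 10,490 ÷ 920 = 11.4 months (meets 3-month minimum)
Employment 16 ≥ 6 months
DTI = 5,085/13,100 = 38.8% > 36%
Credit score 647 ≥ 580 (meets)
Fails on DTI.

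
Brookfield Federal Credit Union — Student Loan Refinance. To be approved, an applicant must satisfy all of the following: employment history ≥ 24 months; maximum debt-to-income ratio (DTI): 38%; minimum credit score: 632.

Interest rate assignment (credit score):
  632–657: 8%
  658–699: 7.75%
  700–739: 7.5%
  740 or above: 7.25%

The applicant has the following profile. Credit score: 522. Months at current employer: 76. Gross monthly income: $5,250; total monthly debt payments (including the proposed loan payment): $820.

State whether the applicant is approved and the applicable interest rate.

Denied

Credit score 522 < 632 (below minimum)
Employment 76 ≥ 24 months
Debt-to-income = 820/5,250 = 15.6% — meets 38% limit
Not all requirements met → denied.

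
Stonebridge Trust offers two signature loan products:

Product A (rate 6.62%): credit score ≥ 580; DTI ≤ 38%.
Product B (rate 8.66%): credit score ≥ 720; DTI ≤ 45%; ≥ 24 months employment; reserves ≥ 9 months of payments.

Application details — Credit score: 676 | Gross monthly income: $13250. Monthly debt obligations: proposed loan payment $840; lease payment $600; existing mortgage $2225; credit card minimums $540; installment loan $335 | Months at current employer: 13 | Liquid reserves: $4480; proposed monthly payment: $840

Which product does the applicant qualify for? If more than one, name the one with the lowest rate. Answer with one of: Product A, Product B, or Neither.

Total debts = (840 + 600 + 2,225 + 540 + 335) = 4,540; DTI = 4,540/13,250 = 34.3%.
Reserves = 4,480/840 = 5.3 months.
Product A: score 676 ≥ 580; DTI 34.3% ≤ 38% → qualifies.
Product B: score 676 < 720; DTI 34.3% ≤ 45%; employment 13 < 24 mo; reserves 5.3 < 9 mo → does not qualify.

Product A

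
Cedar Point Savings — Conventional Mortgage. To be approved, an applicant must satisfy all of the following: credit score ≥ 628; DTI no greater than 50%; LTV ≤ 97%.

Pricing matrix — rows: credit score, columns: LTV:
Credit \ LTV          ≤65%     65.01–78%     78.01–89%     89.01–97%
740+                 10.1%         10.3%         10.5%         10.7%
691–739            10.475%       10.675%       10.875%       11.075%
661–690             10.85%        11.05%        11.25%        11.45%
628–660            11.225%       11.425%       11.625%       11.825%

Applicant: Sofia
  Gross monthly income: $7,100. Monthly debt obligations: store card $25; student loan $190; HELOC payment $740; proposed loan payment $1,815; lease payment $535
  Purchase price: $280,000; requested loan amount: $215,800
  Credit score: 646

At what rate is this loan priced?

Credit score 646 ≥ 628; Total monthly debts = (25 + 190 + 740 + 1,815 + 535) = 3,305. DTI = 3,305/7,100 = 46.5% ≤ 50%
LTV: 215,800 ÷ 280,000 = 77.1%, within 97% cap
Row: 646 falls in 628–660. Column: 77.1% falls in 65.01–78%. Rate = 11.425%.

11.425%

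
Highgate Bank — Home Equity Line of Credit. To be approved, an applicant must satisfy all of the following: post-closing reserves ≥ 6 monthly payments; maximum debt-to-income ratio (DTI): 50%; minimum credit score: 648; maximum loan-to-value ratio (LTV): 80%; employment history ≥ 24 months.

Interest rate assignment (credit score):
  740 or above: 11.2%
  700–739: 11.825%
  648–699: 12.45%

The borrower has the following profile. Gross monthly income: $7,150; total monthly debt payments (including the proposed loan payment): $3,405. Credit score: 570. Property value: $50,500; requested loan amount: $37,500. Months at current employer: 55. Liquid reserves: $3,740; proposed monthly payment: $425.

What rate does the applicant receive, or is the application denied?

Denied

Credit score 570 < 648 (below minimum)
DTI: 3,405 ÷ 7,150 = 47.6%, within the 50% cap
Reserves = 3,740/425 = 8.8 months ≥ 6
Employment 55 ≥ 24 months
Loan-to-value = 37,500/50,500 = 74.3% — pass (80% max)
Not all requirements met → denied.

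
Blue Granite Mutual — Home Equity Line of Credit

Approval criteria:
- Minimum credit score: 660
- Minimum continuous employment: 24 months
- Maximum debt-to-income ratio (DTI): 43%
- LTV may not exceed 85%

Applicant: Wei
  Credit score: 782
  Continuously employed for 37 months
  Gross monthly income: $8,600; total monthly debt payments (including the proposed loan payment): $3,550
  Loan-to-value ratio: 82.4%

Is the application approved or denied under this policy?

Approved

Credit score 782 ≥ 660 (meets)
Employment 37 ≥ 24 months
Debt-to-income = 3,550/8,600 = 41.3% — meets 43% limit
LTV 82.4% ≤ 85%
All criteria satisfied.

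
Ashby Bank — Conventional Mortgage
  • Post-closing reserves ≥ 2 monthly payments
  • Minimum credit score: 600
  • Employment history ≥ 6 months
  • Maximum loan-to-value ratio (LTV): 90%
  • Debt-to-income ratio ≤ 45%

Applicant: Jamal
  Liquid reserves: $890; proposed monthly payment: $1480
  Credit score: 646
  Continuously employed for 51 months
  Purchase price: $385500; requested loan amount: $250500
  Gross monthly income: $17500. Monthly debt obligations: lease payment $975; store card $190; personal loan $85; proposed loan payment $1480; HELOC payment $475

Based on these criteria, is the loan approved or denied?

Denied

Reserves = 890/1,480 = 0.6 months < 2
Credit score 646 ≥ 600 (meets)
Employment 51 ≥ 6 months
LTV: 250,500 ÷ 385,500 = 65%, within 90% cap
Total monthly debts = (975 + 190 + 85 + 1,480 + 475) = 3,205. Debt-to-income = 3,205/17,500 = 18.3% — meets 45% limit
Fails on reserves.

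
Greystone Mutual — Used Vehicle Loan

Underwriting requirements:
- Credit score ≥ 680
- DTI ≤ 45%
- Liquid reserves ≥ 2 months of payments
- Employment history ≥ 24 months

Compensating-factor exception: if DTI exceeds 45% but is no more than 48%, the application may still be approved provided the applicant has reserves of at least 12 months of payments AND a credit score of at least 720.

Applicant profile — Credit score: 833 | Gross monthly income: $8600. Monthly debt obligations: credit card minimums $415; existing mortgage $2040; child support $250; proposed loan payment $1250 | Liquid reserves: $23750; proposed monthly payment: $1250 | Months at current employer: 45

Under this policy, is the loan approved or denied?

Approved

Credit score 833 ≥ 680 (meets base)
Total debts = (415 + 2,040 + 250 + 1,250) = 3,955. DTI: 3,955 ÷ 8,600 = 46%, over the 45% base limit.
Reserves = 23,750/1,250 = 19.0 months ≥ 2
Employment 45 ≥ 24 months
46% falls in the override range (45%–48%), so the compensating-factor test applies.
Reserves 19.0 ≥ 12 months; credit score 833 ≥ 720.
Both compensating conditions met → exception applies.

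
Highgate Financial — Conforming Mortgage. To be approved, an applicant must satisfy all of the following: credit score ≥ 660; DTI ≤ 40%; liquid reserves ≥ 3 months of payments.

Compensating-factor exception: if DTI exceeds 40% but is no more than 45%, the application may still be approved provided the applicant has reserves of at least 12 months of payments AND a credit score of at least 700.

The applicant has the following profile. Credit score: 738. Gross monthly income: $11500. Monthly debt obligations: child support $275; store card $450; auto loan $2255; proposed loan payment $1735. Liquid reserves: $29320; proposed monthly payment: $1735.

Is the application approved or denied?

Approved

Credit score 738 ≥ 660 (meets base)
Total debts = (275 + 450 + 2,255 + 1,735) = 4,715. DTI = 4,715/11,500 = 41% > 40% — standard DTI limit exceeded.
Liquid reserves cover 29,320/1,735 = 16.9 months — ≥ 3 required
41% falls in the override range (40%–45%), so the compensating-factor test applies.
Reserves 16.9 ≥ 12 months; credit score 738 ≥ 700.
Both override conditions satisfied; DTI exception granted.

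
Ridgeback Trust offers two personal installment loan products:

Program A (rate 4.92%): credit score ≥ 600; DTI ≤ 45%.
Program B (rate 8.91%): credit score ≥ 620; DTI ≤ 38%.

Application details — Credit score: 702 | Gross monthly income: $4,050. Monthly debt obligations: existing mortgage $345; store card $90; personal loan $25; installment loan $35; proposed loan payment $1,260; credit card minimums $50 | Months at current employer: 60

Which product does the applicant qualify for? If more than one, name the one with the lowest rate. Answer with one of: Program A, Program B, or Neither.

Total debts = (345 + 90 + 25 + 35 + 1,260 + 50) = 1,805; DTI = 1,805/4,050 = 44.6%.
Program A: score 702 ≥ 600; DTI 44.6% ≤ 45% → qualifies.
Program B: score 702 ≥ 620; DTI 44.6% > 38% → does not qualify.

Program A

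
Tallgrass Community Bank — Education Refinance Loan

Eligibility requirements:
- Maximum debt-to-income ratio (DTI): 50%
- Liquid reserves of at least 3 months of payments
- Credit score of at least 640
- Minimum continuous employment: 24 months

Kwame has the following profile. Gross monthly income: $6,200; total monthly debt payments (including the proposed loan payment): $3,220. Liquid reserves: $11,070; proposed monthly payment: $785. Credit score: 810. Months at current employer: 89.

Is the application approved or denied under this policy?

DTI: 3,220 ÷ 6,200 = 51.9%, exceeds the 50% cap
Reserves = 11,070/785 = 14.1 months ≥ 3
Credit score 810 ≥ 640 (meets)
Employment 89 ≥ 24 months
Fails on DTI.

Denied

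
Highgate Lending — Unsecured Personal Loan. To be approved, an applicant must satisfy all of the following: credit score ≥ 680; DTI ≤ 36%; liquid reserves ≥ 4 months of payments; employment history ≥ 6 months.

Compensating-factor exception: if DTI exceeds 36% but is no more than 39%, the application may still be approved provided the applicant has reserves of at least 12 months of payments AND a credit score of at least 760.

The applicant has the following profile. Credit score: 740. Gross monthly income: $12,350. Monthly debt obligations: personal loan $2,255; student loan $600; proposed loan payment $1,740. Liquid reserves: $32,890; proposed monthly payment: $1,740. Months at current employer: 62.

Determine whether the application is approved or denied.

Denied

Credit score 740 ≥ 680 (meets base)
Total debts = (2,255 + 600 + 1,740) = 4,595. DTI = 4,595/12,350 = 37.2% > 36% — standard DTI limit exceeded.
Liquid reserves cover 32,890/1,740 = 18.9 months — ≥ 4 required
Employment 62 ≥ 6 months
37.2% falls in the override range (36%–39%), so the compensating-factor test applies.
Override check — reserves: 18.9 mo (ok); score: 740 (below 760).
Override conditions not both satisfied; exception does not apply.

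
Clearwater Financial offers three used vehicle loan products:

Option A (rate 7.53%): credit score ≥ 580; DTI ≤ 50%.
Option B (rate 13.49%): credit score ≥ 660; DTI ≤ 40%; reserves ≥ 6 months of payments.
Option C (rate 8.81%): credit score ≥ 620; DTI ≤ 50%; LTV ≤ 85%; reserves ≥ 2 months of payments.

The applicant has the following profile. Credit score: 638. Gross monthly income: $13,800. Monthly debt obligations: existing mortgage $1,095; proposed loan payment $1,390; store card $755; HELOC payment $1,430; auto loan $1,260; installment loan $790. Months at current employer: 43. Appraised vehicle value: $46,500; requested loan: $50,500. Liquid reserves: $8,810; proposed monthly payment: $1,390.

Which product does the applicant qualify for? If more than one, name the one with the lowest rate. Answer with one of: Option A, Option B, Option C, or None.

Option A

Total debts = (1,095 + 1,390 + 755 + 1,430 + 1,260 + 790) = 6,720; DTI = 6,720/13,800 = 48.7%.
LTV = 50,500/46,500 = 108.6%.
Reserves = 8,810/1,390 = 6.3 months.
Option A: score 638 ≥ 580; DTI 48.7% ≤ 50% → qualifies.
Option B: score 638 < 660; DTI 48.7% > 40%; reserves 6.3 ≥ 6 mo → does not qualify.
Option C: score 638 ≥ 620; DTI 48.7% ≤ 50%; LTV 108.6% > 85%; reserves 6.3 ≥ 2 mo → does not qualify.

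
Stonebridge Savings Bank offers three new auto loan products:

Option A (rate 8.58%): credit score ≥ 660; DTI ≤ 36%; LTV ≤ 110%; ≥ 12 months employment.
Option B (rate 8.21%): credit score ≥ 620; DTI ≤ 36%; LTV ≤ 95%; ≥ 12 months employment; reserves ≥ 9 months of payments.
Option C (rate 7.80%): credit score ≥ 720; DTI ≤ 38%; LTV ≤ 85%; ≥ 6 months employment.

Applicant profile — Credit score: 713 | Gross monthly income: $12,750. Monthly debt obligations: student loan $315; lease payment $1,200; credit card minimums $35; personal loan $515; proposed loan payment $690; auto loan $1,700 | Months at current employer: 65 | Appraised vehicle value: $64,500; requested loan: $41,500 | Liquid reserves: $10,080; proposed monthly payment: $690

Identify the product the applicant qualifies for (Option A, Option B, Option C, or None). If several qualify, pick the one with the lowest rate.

Total debts = (315 + 1,200 + 35 + 515 + 690 + 1,700) = 4,455; DTI = 4,455/12,750 = 34.9%.
LTV = 41,500/64,500 = 64.3%.
Reserves = 10,080/690 = 14.6 months.
Option A: score 713 ≥ 660; DTI 34.9% ≤ 36%; LTV 64.3% ≤ 110%; employment 65 ≥ 12 mo → qualifies.
Option B: score 713 ≥ 620; DTI 34.9% ≤ 36%; LTV 64.3% ≤ 95%; employment 65 ≥ 12 mo; reserves 14.6 ≥ 9 mo → qualifies.
Option C: score 713 < 720; DTI 34.9% ≤ 38%; LTV 64.3% ≤ 85%; employment 65 ≥ 6 mo → does not qualify.
Qualifying: Option A, Option B. Lowest rate is 8.21% → Option B.

Option B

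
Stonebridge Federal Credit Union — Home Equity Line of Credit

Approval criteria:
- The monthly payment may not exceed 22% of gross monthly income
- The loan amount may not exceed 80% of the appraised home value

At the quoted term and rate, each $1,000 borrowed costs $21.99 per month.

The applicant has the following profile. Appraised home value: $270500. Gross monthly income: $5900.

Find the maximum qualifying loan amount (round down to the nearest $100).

Payment cap: 22% × $5,900 = $1,298/month.
At $21.99 per $1,000, that supports 1,298/21.99 × 1,000 ≈ $59,026 → $59,000.
LTV cap: 80% × $270,500 = $216,400 → $216,400.
Binding constraint: payment-to-income.

$59,000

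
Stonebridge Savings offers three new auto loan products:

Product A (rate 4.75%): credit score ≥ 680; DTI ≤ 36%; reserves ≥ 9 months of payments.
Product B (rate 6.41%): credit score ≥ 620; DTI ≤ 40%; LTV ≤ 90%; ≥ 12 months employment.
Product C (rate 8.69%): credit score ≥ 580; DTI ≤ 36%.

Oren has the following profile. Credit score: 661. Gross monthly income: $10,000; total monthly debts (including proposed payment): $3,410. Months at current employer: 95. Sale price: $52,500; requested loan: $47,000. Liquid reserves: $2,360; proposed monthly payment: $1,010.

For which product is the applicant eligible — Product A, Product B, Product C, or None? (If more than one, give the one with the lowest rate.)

DTI = 3,410/10,000 = 34.1%.
LTV = 47,000/52,500 = 89.5%.
Reserves = 2,360/1,010 = 2.3 months.
Product A: score 661 < 680; DTI 34.1% ≤ 36%; reserves 2.3 < 9 mo → does not qualify.
Product B: score 661 ≥ 620; DTI 34.1% ≤ 40%; LTV 89.5% ≤ 90%; employment 95 ≥ 12 mo → qualifies.
Product C: score 661 ≥ 580; DTI 34.1% ≤ 36% → qualifies.
Qualifying: Product B, Product C. Lowest rate is 6.41% → Product B.

Product B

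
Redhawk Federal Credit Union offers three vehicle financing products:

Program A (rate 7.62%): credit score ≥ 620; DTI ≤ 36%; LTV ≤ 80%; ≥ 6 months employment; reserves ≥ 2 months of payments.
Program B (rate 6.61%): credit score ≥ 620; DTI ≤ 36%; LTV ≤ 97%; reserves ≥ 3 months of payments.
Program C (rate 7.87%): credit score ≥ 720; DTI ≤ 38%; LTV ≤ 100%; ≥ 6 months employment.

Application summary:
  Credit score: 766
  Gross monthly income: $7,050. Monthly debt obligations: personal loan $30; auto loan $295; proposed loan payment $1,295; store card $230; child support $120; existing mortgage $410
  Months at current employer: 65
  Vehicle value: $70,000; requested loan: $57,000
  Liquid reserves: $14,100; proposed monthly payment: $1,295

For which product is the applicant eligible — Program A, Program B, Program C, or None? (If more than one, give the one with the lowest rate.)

Program B

Total debts = (30 + 295 + 1,295 + 230 + 120 + 410) = 2,380; DTI = 2,380/7,050 = 33.8%.
LTV = 57,000/70,000 = 81.4%.
Reserves = 14,100/1,295 = 10.9 months.
Program A: score 766 ≥ 620; DTI 33.8% ≤ 36%; LTV 81.4% > 80%; employment 65 ≥ 6 mo; reserves 10.9 ≥ 2 mo → does not qualify.
Program B: score 766 ≥ 620; DTI 33.8% ≤ 36%; LTV 81.4% ≤ 97%; reserves 10.9 ≥ 3 mo → qualifies.
Program C: score 766 ≥ 720; DTI 33.8% ≤ 38%; LTV 81.4% ≤ 100%; employment 65 ≥ 6 mo → qualifies.
Qualifying: Program B, Program C. Lowest rate is 6.61% → Program B.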